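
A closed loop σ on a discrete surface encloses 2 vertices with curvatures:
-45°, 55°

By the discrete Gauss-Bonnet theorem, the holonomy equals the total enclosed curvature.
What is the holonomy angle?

Holonomy = total enclosed curvature = (-45°) + 55° = 10°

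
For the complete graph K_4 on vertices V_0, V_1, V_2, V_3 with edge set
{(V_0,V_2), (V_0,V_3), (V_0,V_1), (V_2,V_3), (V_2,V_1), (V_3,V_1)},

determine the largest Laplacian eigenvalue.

For the complete graph K_n, L = nI − J (J = all-ones matrix). J has eigenvalues n (once, eigenvector 𝟙) and 0 (multiplicity n−1), so L has eigenvalues 0 (once) and n (multiplicity n−1). Here n = 4: eigenvalue 0 once and 4 with multiplicity 3.
Laplacian eigenvalues: [0.0, 4.0, 4.0, 4.0]. Largest eigenvalue (spectral radius) = 4.0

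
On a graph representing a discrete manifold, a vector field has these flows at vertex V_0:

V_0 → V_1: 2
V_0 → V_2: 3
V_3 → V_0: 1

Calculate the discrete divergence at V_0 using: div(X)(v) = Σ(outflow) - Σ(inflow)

Divergence = sum of outgoing flows = 2 + 3 + (-1) = 4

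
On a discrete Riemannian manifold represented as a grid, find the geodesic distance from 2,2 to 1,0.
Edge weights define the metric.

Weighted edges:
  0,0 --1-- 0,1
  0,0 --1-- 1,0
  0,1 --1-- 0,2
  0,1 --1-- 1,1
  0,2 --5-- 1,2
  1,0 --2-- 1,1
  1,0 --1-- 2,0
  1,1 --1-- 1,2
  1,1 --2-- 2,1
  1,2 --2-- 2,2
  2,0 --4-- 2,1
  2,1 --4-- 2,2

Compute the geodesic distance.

Shortest path: 2,2 → 1,2 → 1,1 → 1,0, total weight = 5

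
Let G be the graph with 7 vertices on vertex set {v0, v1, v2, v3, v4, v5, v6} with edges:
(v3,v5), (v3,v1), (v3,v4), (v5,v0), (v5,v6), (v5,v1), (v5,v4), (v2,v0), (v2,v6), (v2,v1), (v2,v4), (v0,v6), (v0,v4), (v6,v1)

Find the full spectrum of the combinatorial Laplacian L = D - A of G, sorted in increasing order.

Degrees: deg(v0) = 4, deg(v1) = 4, deg(v2) = 4, deg(v3) = 3, deg(v4) = 4, deg(v5) = 5, deg(v6) = 4.
L = D − A with rows/columns ordered (v0, v1, v2, v3, v4, v5, v6):
  [ 4,  0, -1,  0, -1, -1, -1]
  [ 0,  4, -1, -1,  0, -1, -1]
  [-1, -1,  4,  0, -1,  0, -1]
  [ 0, -1,  0,  3, -1, -1,  0]
  [-1,  0, -1, -1,  4, -1,  0]
  [-1, -1,  0, -1, -1,  5, -1]
  [-1, -1, -1,  0,  0, -1,  4]
Characteristic polynomial: det(λI − L) = λ(λ² − 8λ + 14)(λ² − 9λ + 19)(λ² − 11λ + 29).
Roots: λ = 0; (λ² − 8λ + 14) = 0 ⇒ λ = 4 ± √2 ≈ 2.5858, 5.4142; (λ² − 9λ + 19) = 0 ⇒ λ = (9 ± √5)/2 ≈ 3.382, 5.618; (λ² − 11λ + 29) = 0 ⇒ λ = (11 ± √5)/2 ≈ 4.382, 6.618.
(Check: the roots sum (with multiplicity) to 28, matching trace L = Σdeg = 2·14 = 28.)
Laplacian eigenvalues (increasing order): [0.0, 2.5858, 3.382, 4.382, 5.4142, 5.618, 6.618]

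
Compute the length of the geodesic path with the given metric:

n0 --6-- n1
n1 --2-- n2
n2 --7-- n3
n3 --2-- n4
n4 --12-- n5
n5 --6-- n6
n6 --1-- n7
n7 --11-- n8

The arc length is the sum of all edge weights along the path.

Arc length = 6 + 2 + 7 + 2 + 12 + 6 + 1 + 11 = 47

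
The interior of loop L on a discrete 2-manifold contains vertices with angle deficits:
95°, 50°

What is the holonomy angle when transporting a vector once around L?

Holonomy = total enclosed curvature = 95° + 50° = 145°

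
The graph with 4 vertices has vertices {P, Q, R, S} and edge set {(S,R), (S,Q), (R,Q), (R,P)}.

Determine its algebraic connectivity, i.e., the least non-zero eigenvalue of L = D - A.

Degrees: deg(P) = 1, deg(Q) = 2, deg(R) = 3, deg(S) = 2.
L = D − A with rows/columns ordered (P, Q, R, S):
  [ 1,  0, -1,  0]
  [ 0,  2, -1, -1]
  [-1, -1,  3, -1]
  [ 0, -1, -1,  2]
Characteristic polynomial: det(λI − L) = λ(λ − 1)(λ − 3)(λ − 4).
Roots: λ = 0; (λ − 1) = 0 ⇒ λ = 1; (λ − 3) = 0 ⇒ λ = 3; (λ − 4) = 0 ⇒ λ = 4.
(Check: the roots sum (with multiplicity) to 8, matching trace L = Σdeg = 2·4 = 8.)
Laplacian eigenvalues: [0.0, 1.0, 3.0, 4.0]. Algebraic connectivity (smallest non-zero eigenvalue) = 1.0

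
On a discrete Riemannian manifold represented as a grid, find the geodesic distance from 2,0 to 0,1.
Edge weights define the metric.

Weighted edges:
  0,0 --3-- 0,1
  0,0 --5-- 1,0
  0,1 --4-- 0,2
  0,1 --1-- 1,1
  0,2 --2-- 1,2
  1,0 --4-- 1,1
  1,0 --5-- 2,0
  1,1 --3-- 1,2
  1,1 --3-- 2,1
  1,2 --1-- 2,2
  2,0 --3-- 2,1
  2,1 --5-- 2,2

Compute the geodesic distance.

Shortest path: 2,0 → 2,1 → 1,1 → 0,1, total weight = 7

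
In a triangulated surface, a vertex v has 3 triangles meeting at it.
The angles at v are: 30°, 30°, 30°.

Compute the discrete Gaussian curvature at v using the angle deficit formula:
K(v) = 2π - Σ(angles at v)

Sum of angles = 90°. K = 360° - 90° = 270°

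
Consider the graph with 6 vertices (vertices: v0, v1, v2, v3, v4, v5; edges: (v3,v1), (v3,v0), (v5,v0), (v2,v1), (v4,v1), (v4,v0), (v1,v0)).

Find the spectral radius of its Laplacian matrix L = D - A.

Degrees: deg(v0) = 4, deg(v1) = 4, deg(v2) = 1, deg(v3) = 2, deg(v4) = 2, deg(v5) = 1.
L = D − A with rows/columns ordered (v0, v1, v2, v3, v4, v5):
  [ 4, -1,  0, -1, -1, -1]
  [-1,  4, -1, -1, -1,  0]
  [ 0, -1,  1,  0,  0,  0]
  [-1, -1,  0,  2,  0,  0]
  [-1, -1,  0,  0,  2,  0]
  [-1,  0,  0,  0,  0,  1]
Characteristic polynomial: det(λI − L) = λ(λ² − 6λ + 4)(λ² − 6λ + 6)(λ − 2).
Roots: λ = 0; (λ² − 6λ + 4) = 0 ⇒ λ = 3 ± √5 ≈ 0.7639, 5.2361; (λ² − 6λ + 6) = 0 ⇒ λ = 3 ± √3 ≈ 1.2679, 4.7321; (λ − 2) = 0 ⇒ λ = 2.
(Check: the roots sum (with multiplicity) to 14, matching trace L = Σdeg = 2·7 = 14.)
Laplacian eigenvalues: [0.0, 0.7639, 1.2679, 2.0, 4.7321, 5.2361]. Largest eigenvalue (spectral radius) = 5.2361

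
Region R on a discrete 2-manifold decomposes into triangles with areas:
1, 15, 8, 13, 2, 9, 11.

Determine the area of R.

1 + 15 + 8 + 13 + 2 + 9 + 11 = 59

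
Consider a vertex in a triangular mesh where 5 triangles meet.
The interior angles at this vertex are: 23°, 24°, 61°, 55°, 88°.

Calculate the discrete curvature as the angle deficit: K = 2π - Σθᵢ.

Sum of angles = 251°. K = 360° - 251° = 109° = 109π/180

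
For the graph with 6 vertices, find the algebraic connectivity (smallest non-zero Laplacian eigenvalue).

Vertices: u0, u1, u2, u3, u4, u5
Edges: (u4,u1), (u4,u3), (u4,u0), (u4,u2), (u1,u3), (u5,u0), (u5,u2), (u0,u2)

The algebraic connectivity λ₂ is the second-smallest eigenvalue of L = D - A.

Degrees: deg(u0) = 3, deg(u1) = 2, deg(u2) = 3, deg(u3) = 2, deg(u4) = 4, deg(u5) = 2.
L = D − A with rows/columns ordered (u0, u1, u2, u3, u4, u5):
  [ 3,  0, -1,  0, -1, -1]
  [ 0,  2,  0, -1, -1,  0]
  [-1,  0,  3,  0, -1, -1]
  [ 0, -1,  0,  2, -1,  0]
  [-1, -1, -1, -1,  4,  0]
  [-1,  0, -1,  0,  0,  2]
Characteristic polynomial: det(λI − L) = λ(λ² − 6λ + 4)(λ − 3)²(λ − 4).
Roots: λ = 0; (λ² − 6λ + 4) = 0 ⇒ λ = 3 ± √5 ≈ 0.7639, 5.2361; (λ − 3) = 0 ⇒ λ = 3 (multiplicity 2); (λ − 4) = 0 ⇒ λ = 4.
(Check: the roots sum (with multiplicity) to 16, matching trace L = Σdeg = 2·8 = 16.)
Laplacian eigenvalues: [0.0, 0.7639, 3.0, 3.0, 4.0, 5.2361]. Algebraic connectivity (smallest non-zero eigenvalue) = 0.7639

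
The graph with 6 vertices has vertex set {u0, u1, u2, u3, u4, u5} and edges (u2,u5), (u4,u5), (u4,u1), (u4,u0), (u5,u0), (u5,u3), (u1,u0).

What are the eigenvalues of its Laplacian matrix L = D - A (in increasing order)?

Degrees: deg(u0) = 3, deg(u1) = 2, deg(u2) = 1, deg(u3) = 1, deg(u4) = 3, deg(u5) = 4.
L = D − A with rows/columns ordered (u0, u1, u2, u3, u4, u5):
  [ 3, -1,  0,  0, -1, -1]
  [-1,  2,  0,  0, -1,  0]
  [ 0,  0,  1,  0,  0, -1]
  [ 0,  0,  0,  1,  0, -1]
  [-1, -1,  0,  0,  3, -1]
  [-1,  0, -1, -1, -1,  4]
Characteristic polynomial: det(λI − L) = λ(λ² − 6λ + 4)(λ − 1)(λ − 3)(λ − 4).
Roots: λ = 0; (λ² − 6λ + 4) = 0 ⇒ λ = 3 ± √5 ≈ 0.7639, 5.2361; (λ − 1) = 0 ⇒ λ = 1; (λ − 3) = 0 ⇒ λ = 3; (λ − 4) = 0 ⇒ λ = 4.
(Check: the roots sum (with multiplicity) to 14, matching trace L = Σdeg = 2·7 = 14.)
Laplacian eigenvalues (increasing order): [0.0, 0.7639, 1.0, 3.0, 4.0, 5.2361]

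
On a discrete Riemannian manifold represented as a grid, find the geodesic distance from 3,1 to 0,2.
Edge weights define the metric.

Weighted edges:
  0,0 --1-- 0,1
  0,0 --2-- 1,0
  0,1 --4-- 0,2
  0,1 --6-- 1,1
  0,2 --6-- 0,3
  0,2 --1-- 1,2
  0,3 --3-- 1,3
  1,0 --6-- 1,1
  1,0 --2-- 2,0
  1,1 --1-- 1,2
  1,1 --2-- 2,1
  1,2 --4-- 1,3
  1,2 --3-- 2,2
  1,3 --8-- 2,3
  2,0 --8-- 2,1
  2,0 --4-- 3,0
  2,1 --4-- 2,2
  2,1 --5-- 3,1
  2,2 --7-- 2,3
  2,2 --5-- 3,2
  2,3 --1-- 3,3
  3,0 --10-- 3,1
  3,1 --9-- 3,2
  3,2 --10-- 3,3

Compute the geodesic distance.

Shortest path: 3,1 → 2,1 → 1,1 → 1,2 → 0,2, total weight = 9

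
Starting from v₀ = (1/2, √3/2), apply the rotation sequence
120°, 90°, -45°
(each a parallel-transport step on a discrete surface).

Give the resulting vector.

Total rotation: 120° + 90° + (-45°) = 165°. Final vector: (-0.7071, -0.7071)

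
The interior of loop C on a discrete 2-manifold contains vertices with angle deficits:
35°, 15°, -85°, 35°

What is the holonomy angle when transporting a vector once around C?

Holonomy = total enclosed curvature = 35° + 15° + (-85°) + 35° = 0°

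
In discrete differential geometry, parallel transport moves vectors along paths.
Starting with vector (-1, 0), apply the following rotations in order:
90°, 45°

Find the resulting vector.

Total rotation: 90° + 45° = 135°. Final vector: (0.7071, -0.7071)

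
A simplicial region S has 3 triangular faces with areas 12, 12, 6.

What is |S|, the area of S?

12 + 12 + 6 = 30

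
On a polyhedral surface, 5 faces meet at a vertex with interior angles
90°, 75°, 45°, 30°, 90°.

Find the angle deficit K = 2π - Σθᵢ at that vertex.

Sum of angles = 330°. K = 360° - 330° = 30°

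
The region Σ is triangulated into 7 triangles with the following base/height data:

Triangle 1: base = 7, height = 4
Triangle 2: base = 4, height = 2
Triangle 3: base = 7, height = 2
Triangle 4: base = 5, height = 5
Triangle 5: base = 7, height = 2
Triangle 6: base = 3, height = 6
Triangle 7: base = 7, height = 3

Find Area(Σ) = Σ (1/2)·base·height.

(1/2)×7×4 + (1/2)×4×2 + (1/2)×7×2 + (1/2)×5×5 + (1/2)×7×2 + (1/2)×3×6 + (1/2)×7×3 = 64.0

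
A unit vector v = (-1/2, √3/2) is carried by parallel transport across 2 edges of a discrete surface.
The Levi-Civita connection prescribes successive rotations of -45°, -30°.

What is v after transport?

Total rotation: (-45°) + (-30°) = -75°. Final vector: (0.7071, 0.7071)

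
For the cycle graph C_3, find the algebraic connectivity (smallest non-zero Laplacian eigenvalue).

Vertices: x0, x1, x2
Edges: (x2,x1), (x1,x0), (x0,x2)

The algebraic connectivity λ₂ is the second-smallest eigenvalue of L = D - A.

The cycle graph C_n has Laplacian eigenvalues λ_k = 2 − 2cos(2πk/n), k = 0, 1, …, n−1. Here n = 3:
k=0: 2 − 2cos(0) = 0.0; k=1: 2 − 2cos(2π/3) = 3.0; k=2: 2 − 2cos(4π/3) = 3.0.
Laplacian eigenvalues: [0.0, 3.0, 3.0]. Algebraic connectivity (smallest non-zero eigenvalue) = 3.0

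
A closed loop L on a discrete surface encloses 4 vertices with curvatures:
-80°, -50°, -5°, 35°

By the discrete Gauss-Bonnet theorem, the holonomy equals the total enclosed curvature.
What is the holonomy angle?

Holonomy = total enclosed curvature = (-80°) + (-50°) + (-5°) + 35° = -100°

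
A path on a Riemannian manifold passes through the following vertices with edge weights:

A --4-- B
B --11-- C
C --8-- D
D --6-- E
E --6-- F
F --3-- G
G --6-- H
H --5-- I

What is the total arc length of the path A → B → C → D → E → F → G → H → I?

Arc length = 4 + 11 + 8 + 6 + 6 + 3 + 6 + 5 = 49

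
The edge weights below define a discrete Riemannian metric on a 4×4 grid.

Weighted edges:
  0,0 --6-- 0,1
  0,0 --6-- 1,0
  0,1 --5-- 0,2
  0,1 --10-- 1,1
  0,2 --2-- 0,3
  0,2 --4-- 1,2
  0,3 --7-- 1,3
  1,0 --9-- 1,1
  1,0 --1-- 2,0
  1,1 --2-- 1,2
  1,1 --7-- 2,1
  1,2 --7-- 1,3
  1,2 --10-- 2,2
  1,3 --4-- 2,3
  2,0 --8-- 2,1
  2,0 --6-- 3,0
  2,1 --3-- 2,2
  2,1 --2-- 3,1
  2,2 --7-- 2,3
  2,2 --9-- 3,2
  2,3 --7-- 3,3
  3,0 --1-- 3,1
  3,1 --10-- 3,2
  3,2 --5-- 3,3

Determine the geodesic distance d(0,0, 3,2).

Shortest path: 0,0 → 1,0 → 2,0 → 3,0 → 3,1 → 3,2, total weight = 24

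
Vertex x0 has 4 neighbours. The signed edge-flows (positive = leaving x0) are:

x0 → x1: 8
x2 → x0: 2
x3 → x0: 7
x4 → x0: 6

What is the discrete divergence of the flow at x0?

Divergence = sum of outgoing flows = 8 + (-2) + (-7) + (-6) = -7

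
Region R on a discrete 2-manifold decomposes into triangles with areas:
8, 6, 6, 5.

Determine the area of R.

8 + 6 + 6 + 5 = 25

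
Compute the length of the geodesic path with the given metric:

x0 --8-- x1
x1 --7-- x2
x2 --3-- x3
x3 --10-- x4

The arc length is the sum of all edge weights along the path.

Arc length = 8 + 7 + 3 + 10 = 28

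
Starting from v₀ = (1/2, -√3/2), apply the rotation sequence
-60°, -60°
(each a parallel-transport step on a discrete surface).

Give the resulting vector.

Total rotation: (-60°) + (-60°) = -120°. Final vector: (-1, 0)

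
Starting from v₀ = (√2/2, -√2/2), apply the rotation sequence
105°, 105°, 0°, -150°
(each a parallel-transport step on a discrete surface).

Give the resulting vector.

Total rotation: 105° + 105° + 0° + (-150°) = 60°. Final vector: (0.9659, 0.2588)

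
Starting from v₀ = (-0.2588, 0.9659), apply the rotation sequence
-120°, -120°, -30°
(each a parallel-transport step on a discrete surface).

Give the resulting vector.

Total rotation: (-120°) + (-120°) + (-30°) = -270° ≡ 90° (mod 360°). Final vector: (-0.9659, -0.2588)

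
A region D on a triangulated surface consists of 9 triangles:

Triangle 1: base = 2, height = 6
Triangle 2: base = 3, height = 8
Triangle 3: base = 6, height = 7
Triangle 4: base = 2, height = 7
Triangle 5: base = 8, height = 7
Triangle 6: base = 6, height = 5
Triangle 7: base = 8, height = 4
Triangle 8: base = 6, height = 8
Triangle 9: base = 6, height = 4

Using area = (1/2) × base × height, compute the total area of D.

(1/2)×2×6 + (1/2)×3×8 + (1/2)×6×7 + (1/2)×2×7 + (1/2)×8×7 + (1/2)×6×5 + (1/2)×8×4 + (1/2)×6×8 + (1/2)×6×4 = 141.0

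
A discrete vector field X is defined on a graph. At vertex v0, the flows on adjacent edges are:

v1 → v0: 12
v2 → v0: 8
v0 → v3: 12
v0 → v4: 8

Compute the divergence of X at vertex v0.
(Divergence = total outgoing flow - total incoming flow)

Divergence = sum of outgoing flows = (-12) + (-8) + 12 + 8 = 0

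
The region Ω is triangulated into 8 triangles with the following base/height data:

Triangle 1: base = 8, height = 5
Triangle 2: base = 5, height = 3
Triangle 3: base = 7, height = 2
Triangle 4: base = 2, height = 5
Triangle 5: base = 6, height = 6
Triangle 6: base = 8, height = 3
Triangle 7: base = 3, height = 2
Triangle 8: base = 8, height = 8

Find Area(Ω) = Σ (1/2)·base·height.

(1/2)×8×5 + (1/2)×5×3 + (1/2)×7×2 + (1/2)×2×5 + (1/2)×6×6 + (1/2)×8×3 + (1/2)×3×2 + (1/2)×8×8 = 104.5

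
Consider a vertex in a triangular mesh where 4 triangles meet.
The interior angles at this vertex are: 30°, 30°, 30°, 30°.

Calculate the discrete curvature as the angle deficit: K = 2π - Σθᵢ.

Sum of angles = 120°. K = 360° - 120° = 240° = 4π/3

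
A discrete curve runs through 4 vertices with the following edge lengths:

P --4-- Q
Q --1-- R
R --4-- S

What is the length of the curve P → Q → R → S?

Arc length = 4 + 1 + 4 = 9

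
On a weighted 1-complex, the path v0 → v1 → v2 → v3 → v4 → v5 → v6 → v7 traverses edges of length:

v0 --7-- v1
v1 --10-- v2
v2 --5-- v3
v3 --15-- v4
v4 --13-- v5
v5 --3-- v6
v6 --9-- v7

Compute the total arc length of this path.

Arc length = 7 + 10 + 5 + 15 + 13 + 3 + 9 = 62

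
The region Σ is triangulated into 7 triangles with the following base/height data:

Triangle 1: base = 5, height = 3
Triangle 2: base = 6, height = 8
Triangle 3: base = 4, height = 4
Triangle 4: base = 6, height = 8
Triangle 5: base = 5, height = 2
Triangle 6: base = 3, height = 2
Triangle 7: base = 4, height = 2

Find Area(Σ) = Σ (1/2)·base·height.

(1/2)×5×3 + (1/2)×6×8 + (1/2)×4×4 + (1/2)×6×8 + (1/2)×5×2 + (1/2)×3×2 + (1/2)×4×2 = 75.5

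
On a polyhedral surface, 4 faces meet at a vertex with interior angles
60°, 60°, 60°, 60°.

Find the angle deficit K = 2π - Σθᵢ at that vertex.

Sum of angles = 240°. K = 360° - 240° = 120° = 2π/3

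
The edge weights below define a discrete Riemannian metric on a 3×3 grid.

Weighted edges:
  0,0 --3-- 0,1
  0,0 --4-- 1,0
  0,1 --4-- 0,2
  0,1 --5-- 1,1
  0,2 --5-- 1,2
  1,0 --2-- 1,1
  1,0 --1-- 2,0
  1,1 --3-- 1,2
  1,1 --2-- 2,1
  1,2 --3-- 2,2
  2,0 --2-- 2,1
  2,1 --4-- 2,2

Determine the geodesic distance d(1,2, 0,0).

Shortest path: 1,2 → 1,1 → 1,0 → 0,0, total weight = 9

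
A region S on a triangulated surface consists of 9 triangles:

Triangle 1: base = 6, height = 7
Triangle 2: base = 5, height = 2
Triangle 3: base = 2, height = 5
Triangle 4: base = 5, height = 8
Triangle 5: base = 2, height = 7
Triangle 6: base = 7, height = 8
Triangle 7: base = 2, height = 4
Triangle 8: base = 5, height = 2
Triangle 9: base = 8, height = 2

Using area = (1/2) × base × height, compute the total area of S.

(1/2)×6×7 + (1/2)×5×2 + (1/2)×2×5 + (1/2)×5×8 + (1/2)×2×7 + (1/2)×7×8 + (1/2)×2×4 + (1/2)×5×2 + (1/2)×8×2 = 103.0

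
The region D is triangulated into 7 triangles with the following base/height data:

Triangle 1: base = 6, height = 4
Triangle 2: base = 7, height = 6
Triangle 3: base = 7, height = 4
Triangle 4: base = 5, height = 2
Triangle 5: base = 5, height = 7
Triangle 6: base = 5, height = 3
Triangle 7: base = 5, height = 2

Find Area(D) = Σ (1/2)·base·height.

(1/2)×6×4 + (1/2)×7×6 + (1/2)×7×4 + (1/2)×5×2 + (1/2)×5×7 + (1/2)×5×3 + (1/2)×5×2 = 82.0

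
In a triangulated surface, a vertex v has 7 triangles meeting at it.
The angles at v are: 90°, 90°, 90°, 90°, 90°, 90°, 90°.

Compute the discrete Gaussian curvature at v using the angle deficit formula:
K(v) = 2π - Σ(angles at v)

Sum of angles = 630°. K = 360° - 630° = -270° = -3π/2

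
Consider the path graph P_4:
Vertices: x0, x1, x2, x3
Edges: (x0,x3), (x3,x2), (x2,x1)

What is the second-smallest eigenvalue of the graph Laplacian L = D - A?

The path graph P_n has Laplacian eigenvalues λ_k = 2 − 2cos(kπ/n), k = 0, 1, …, n−1. Here n = 4:
k=0: 2 − 2cos(0) = 0.0; k=1: 2 − 2cos(π/4) = 0.5858; k=2: 2 − 2cos(π/2) = 2.0; k=3: 2 − 2cos(3π/4) = 3.4142.
Laplacian eigenvalues: [0.0, 0.5858, 2.0, 3.4142]. Algebraic connectivity (smallest non-zero eigenvalue) = 0.5858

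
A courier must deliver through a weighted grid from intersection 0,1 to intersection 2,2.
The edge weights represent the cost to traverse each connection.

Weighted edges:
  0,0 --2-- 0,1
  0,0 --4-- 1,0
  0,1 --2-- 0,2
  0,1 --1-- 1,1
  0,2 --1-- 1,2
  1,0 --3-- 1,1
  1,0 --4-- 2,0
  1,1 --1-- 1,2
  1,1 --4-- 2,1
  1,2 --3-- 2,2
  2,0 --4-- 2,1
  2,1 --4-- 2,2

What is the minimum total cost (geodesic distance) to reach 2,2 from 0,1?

Shortest path: 0,1 → 1,1 → 1,2 → 2,2, total weight = 5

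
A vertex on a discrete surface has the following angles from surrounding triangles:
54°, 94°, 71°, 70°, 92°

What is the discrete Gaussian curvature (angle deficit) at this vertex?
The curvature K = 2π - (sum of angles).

Sum of angles = 381°. K = 360° - 381° = -21° = -7π/60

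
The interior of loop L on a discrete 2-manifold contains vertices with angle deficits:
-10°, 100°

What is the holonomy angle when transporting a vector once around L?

Holonomy = total enclosed curvature = (-10°) + 100° = 90°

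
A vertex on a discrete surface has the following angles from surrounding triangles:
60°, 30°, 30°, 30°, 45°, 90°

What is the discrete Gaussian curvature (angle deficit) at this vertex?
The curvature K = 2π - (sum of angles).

Sum of angles = 285°. K = 360° - 285° = 75°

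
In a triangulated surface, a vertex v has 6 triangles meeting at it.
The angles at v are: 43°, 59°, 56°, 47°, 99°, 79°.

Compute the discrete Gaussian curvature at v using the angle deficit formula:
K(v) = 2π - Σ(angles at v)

Sum of angles = 383°. K = 360° - 383° = -23° = -23π/180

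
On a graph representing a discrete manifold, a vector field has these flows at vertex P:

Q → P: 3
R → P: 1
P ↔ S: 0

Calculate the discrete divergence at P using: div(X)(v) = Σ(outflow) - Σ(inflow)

Divergence = sum of outgoing flows = (-3) + (-1) + 0 = -4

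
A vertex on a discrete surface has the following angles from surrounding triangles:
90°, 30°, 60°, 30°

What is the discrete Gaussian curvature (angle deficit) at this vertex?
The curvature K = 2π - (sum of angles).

Sum of angles = 210°. K = 360° - 210° = 150°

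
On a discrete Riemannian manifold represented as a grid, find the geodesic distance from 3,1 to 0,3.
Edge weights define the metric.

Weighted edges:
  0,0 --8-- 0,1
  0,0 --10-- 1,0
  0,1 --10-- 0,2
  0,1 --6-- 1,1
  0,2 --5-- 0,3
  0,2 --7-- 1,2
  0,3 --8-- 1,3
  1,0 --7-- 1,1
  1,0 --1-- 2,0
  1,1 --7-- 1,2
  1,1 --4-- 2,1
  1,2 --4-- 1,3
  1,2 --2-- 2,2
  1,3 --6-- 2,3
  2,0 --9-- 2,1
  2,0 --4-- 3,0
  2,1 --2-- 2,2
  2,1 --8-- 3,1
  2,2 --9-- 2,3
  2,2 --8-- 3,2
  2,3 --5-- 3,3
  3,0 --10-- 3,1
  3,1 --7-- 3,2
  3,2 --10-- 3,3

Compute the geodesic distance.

Shortest path: 3,1 → 2,1 → 2,2 → 1,2 → 1,3 → 0,3, total weight = 24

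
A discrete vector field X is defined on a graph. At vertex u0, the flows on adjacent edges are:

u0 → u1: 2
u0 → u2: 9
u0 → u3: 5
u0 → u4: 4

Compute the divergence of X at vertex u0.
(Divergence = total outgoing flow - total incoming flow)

Divergence = sum of outgoing flows = 2 + 9 + 5 + 4 = 20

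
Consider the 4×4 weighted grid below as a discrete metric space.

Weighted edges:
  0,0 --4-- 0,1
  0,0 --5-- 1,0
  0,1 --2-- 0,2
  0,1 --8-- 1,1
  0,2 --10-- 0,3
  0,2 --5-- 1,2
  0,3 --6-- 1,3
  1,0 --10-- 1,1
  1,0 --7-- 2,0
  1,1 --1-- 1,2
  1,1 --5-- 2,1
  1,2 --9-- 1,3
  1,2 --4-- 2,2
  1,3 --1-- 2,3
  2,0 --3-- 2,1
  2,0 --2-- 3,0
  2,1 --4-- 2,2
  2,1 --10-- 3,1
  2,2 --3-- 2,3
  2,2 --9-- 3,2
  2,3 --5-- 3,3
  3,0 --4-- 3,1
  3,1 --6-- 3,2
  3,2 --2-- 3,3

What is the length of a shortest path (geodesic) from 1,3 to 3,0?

Shortest path: 1,3 → 2,3 → 2,2 → 2,1 → 2,0 → 3,0, total weight = 13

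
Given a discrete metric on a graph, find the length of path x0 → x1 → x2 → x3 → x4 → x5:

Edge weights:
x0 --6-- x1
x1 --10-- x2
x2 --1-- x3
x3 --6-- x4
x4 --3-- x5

Arc length = 6 + 10 + 1 + 6 + 3 = 26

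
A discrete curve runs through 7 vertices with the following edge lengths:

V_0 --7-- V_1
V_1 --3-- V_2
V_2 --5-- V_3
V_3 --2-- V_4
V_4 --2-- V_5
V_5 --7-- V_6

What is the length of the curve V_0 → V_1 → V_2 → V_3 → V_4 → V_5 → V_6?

Arc length = 7 + 3 + 5 + 2 + 2 + 7 = 26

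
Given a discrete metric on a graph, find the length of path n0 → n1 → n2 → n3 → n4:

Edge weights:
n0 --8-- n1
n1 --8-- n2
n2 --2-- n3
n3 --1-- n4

Arc length = 8 + 8 + 2 + 1 = 19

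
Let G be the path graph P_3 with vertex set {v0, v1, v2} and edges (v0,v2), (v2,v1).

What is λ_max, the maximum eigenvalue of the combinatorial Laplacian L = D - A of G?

The path graph P_n has Laplacian eigenvalues λ_k = 2 − 2cos(kπ/n), k = 0, 1, …, n−1. Here n = 3:
k=0: 2 − 2cos(0) = 0.0; k=1: 2 − 2cos(π/3) = 1.0; k=2: 2 − 2cos(2π/3) = 3.0.
Laplacian eigenvalues: [0.0, 1.0, 3.0]. Largest eigenvalue (spectral radius) = 3.0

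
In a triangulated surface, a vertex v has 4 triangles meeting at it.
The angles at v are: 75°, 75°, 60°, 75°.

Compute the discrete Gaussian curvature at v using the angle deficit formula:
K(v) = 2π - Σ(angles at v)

Sum of angles = 285°. K = 360° - 285° = 75° = 5π/12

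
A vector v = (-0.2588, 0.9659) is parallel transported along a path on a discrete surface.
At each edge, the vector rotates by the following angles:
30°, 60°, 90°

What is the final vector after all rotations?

Total rotation: 30° + 60° + 90° = 180°. Final vector: (0.2588, -0.9659)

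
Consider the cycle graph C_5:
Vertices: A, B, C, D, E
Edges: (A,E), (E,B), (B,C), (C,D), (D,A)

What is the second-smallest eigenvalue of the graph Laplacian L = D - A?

The cycle graph C_n has Laplacian eigenvalues λ_k = 2 − 2cos(2πk/n), k = 0, 1, …, n−1. Here n = 5:
k=0: 2 − 2cos(0) = 0.0; k=1: 2 − 2cos(2π/5) = 1.382; k=2: 2 − 2cos(4π/5) = 3.618; k=3: 2 − 2cos(6π/5) = 3.618; k=4: 2 − 2cos(8π/5) = 1.382.
Laplacian eigenvalues: [0.0, 1.382, 1.382, 3.618, 3.618]. Algebraic connectivity (smallest non-zero eigenvalue) = 1.382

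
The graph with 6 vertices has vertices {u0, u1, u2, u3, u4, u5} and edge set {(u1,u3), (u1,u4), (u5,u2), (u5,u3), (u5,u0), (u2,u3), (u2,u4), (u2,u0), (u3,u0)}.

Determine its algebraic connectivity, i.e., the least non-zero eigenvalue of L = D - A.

Degrees: deg(u0) = 3, deg(u1) = 2, deg(u2) = 4, deg(u3) = 4, deg(u4) = 2, deg(u5) = 3.
L = D − A with rows/columns ordered (u0, u1, u2, u3, u4, u5):
  [ 3,  0, -1, -1,  0, -1]
  [ 0,  2,  0, -1, -1,  0]
  [-1,  0,  4, -1, -1, -1]
  [-1, -1, -1,  4,  0, -1]
  [ 0, -1, -1,  0,  2,  0]
  [-1,  0, -1, -1,  0,  3]
Characteristic polynomial: det(λI − L) = λ(λ² − 6λ + 6)(λ² − 8λ + 14)(λ − 4).
Roots: λ = 0; (λ² − 6λ + 6) = 0 ⇒ λ = 3 ± √3 ≈ 1.2679, 4.7321; (λ² − 8λ + 14) = 0 ⇒ λ = 4 ± √2 ≈ 2.5858, 5.4142; (λ − 4) = 0 ⇒ λ = 4.
(Check: the roots sum (with multiplicity) to 18, matching trace L = Σdeg = 2·9 = 18.)
Laplacian eigenvalues: [0.0, 1.2679, 2.5858, 4.0, 4.7321, 5.4142]. Algebraic connectivity (smallest non-zero eigenvalue) = 1.2679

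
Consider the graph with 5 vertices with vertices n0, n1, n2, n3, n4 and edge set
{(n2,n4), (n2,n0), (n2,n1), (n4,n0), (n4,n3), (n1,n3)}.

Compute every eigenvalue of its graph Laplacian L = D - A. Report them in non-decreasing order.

Degrees: deg(n0) = 2, deg(n1) = 2, deg(n2) = 3, deg(n3) = 2, deg(n4) = 3.
L = D − A with rows/columns ordered (n0, n1, n2, n3, n4):
  [ 2,  0, -1,  0, -1]
  [ 0,  2, -1, -1,  0]
  [-1, -1,  3,  0, -1]
  [ 0, -1,  0,  2, -1]
  [-1,  0, -1, -1,  3]
Characteristic polynomial: det(λI − L) = λ(λ² − 5λ + 5)(λ² − 7λ + 11).
Roots: λ = 0; (λ² − 5λ + 5) = 0 ⇒ λ = (5 ± √5)/2 ≈ 1.382, 3.618; (λ² − 7λ + 11) = 0 ⇒ λ = (7 ± √5)/2 ≈ 2.382, 4.618.
(Check: the roots sum (with multiplicity) to 12, matching trace L = Σdeg = 2·6 = 12.)
Laplacian eigenvalues (increasing order): [0.0, 1.382, 2.382, 3.618, 4.618]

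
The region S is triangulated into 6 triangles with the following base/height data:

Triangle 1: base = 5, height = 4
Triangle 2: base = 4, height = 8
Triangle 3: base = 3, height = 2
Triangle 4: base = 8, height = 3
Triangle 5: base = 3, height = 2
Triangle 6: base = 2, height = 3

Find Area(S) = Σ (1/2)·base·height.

(1/2)×5×4 + (1/2)×4×8 + (1/2)×3×2 + (1/2)×8×3 + (1/2)×3×2 + (1/2)×2×3 = 47.0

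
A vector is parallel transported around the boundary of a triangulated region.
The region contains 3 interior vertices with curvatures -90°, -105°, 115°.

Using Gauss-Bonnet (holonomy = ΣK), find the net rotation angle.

Holonomy = total enclosed curvature = (-90°) + (-105°) + 115° = -80°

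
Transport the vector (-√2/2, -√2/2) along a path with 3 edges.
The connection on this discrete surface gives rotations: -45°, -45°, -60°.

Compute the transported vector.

Total rotation: (-45°) + (-45°) + (-60°) = -150°. Final vector: (0.2588, 0.9659)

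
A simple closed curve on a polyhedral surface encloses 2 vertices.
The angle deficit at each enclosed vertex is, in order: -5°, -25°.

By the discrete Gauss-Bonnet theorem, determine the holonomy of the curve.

Holonomy = total enclosed curvature = (-5°) + (-25°) = -30°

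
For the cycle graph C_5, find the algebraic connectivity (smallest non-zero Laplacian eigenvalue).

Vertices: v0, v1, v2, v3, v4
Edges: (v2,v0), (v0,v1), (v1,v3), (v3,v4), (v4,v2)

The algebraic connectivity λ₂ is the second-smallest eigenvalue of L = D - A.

The cycle graph C_n has Laplacian eigenvalues λ_k = 2 − 2cos(2πk/n), k = 0, 1, …, n−1. Here n = 5:
k=0: 2 − 2cos(0) = 0.0; k=1: 2 − 2cos(2π/5) = 1.382; k=2: 2 − 2cos(4π/5) = 3.618; k=3: 2 − 2cos(6π/5) = 3.618; k=4: 2 − 2cos(8π/5) = 1.382.
Laplacian eigenvalues: [0.0, 1.382, 1.382, 3.618, 3.618]. Algebraic connectivity (smallest non-zero eigenvalue) = 1.382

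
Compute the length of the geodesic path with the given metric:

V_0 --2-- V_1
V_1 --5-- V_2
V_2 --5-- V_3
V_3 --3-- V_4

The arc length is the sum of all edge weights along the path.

Arc length = 2 + 5 + 5 + 3 = 15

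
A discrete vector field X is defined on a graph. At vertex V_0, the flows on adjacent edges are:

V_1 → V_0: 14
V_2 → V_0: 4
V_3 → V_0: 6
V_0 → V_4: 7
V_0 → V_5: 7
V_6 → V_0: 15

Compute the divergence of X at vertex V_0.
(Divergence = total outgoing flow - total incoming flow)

Divergence = sum of outgoing flows = (-14) + (-4) + (-6) + 7 + 7 + (-15) = -25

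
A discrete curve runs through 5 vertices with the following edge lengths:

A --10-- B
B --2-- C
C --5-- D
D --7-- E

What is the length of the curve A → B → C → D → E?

Arc length = 10 + 2 + 5 + 7 = 24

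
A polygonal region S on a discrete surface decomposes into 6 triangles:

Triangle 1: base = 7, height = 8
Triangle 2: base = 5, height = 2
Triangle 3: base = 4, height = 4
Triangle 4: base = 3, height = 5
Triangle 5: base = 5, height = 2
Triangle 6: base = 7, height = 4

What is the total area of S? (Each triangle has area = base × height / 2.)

(1/2)×7×8 + (1/2)×5×2 + (1/2)×4×4 + (1/2)×3×5 + (1/2)×5×2 + (1/2)×7×4 = 67.5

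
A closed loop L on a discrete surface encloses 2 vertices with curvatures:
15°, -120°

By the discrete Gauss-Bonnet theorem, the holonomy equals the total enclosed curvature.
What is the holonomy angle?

Holonomy = total enclosed curvature = 15° + (-120°) = -105°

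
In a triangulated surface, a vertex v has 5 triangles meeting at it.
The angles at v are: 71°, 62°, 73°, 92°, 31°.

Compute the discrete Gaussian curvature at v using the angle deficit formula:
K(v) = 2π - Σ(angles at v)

Sum of angles = 329°. K = 360° - 329° = 31° = 31π/180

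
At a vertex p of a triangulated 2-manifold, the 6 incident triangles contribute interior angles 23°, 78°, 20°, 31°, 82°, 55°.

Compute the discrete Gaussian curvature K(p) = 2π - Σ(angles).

Sum of angles = 289°. K = 360° - 289° = 71° = 71π/180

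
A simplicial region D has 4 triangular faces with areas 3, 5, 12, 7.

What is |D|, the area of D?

3 + 5 + 12 + 7 = 27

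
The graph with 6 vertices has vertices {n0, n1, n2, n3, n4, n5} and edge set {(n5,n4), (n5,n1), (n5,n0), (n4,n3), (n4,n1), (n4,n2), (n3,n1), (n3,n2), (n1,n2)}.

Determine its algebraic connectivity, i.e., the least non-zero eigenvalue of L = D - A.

Degrees: deg(n0) = 1, deg(n1) = 4, deg(n2) = 3, deg(n3) = 3, deg(n4) = 4, deg(n5) = 3.
L = D − A with rows/columns ordered (n0, n1, n2, n3, n4, n5):
  [ 1,  0,  0,  0,  0, -1]
  [ 0,  4, -1, -1, -1, -1]
  [ 0, -1,  3, -1, -1,  0]
  [ 0, -1, -1,  3, -1,  0]
  [ 0, -1, -1, -1,  4, -1]
  [-1, -1,  0,  0, -1,  3]
Characteristic polynomial: det(λI − L) = λ(λ² − 6λ + 4)(λ − 3)(λ − 4)(λ − 5).
Roots: λ = 0; (λ² − 6λ + 4) = 0 ⇒ λ = 3 ± √5 ≈ 0.7639, 5.2361; (λ − 3) = 0 ⇒ λ = 3; (λ − 4) = 0 ⇒ λ = 4; (λ − 5) = 0 ⇒ λ = 5.
(Check: the roots sum (with multiplicity) to 18, matching trace L = Σdeg = 2·9 = 18.)
Laplacian eigenvalues: [0.0, 0.7639, 3.0, 4.0, 5.0, 5.2361]. Algebraic connectivity (smallest non-zero eigenvalue) = 0.7639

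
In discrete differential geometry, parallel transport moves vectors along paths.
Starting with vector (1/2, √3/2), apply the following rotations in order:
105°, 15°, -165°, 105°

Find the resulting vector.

Total rotation: 105° + 15° + (-165°) + 105° = 60°. Final vector: (-0.5000, 0.8660)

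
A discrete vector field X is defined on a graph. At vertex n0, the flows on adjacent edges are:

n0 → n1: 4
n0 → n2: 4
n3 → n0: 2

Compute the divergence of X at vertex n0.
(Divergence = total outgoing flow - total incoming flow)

Divergence = sum of outgoing flows = 4 + 4 + (-2) = 6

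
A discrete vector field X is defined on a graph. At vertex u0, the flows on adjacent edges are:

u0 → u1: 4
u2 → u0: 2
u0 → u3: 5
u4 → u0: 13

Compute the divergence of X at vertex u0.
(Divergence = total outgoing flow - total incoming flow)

Divergence = sum of outgoing flows = 4 + (-2) + 5 + (-13) = -6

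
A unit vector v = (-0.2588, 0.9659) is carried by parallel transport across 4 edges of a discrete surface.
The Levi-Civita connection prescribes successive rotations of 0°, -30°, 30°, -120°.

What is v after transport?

Total rotation: 0° + (-30°) + 30° + (-120°) = -120°. Final vector: (0.9659, -0.2588)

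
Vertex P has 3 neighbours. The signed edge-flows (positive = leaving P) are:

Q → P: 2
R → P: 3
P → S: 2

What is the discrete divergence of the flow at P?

Divergence = sum of outgoing flows = (-2) + (-3) + 2 = -3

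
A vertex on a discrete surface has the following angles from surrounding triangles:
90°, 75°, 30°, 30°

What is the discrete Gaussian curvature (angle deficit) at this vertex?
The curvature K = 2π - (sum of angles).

Sum of angles = 225°. K = 360° - 225° = 135° = 3π/4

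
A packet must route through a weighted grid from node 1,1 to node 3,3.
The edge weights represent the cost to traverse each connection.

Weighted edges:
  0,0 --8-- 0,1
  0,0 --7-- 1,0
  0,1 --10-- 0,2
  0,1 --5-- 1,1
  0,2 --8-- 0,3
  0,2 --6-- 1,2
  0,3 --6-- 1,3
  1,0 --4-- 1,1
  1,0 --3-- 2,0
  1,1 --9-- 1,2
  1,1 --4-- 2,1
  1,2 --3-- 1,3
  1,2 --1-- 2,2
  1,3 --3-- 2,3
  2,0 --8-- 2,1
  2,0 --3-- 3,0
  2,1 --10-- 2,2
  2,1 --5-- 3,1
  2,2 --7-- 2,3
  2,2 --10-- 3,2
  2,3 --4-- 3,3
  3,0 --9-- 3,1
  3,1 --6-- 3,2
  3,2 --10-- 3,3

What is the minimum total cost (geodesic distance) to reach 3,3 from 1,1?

Shortest path: 1,1 → 1,2 → 1,3 → 2,3 → 3,3, total weight = 19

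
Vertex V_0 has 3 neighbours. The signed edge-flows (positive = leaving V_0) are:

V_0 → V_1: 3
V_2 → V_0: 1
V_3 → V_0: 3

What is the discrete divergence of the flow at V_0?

Divergence = sum of outgoing flows = 3 + (-1) + (-3) = -1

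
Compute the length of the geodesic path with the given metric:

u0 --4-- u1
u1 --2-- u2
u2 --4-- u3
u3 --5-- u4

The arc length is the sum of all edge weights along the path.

Arc length = 4 + 2 + 4 + 5 = 15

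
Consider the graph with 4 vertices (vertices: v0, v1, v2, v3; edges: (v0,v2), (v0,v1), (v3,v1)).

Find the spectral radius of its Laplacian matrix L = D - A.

Degrees: deg(v0) = 2, deg(v1) = 2, deg(v2) = 1, deg(v3) = 1.
L = D − A with rows/columns ordered (v0, v1, v2, v3):
  [ 2, -1, -1,  0]
  [-1,  2,  0, -1]
  [-1,  0,  1,  0]
  [ 0, -1,  0,  1]
Characteristic polynomial: det(λI − L) = λ(λ² − 4λ + 2)(λ − 2).
Roots: λ = 0; (λ² − 4λ + 2) = 0 ⇒ λ = 2 ± √2 ≈ 0.5858, 3.4142; (λ − 2) = 0 ⇒ λ = 2.
(Check: the roots sum (with multiplicity) to 6, matching trace L = Σdeg = 2·3 = 6.)
Laplacian eigenvalues: [0.0, 0.5858, 2.0, 3.4142]. Largest eigenvalue (spectral radius) = 3.4142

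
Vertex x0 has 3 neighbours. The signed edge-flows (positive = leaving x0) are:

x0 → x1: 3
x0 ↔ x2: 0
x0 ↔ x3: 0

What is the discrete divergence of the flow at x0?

Divergence = sum of outgoing flows = 3 + 0 + 0 = 3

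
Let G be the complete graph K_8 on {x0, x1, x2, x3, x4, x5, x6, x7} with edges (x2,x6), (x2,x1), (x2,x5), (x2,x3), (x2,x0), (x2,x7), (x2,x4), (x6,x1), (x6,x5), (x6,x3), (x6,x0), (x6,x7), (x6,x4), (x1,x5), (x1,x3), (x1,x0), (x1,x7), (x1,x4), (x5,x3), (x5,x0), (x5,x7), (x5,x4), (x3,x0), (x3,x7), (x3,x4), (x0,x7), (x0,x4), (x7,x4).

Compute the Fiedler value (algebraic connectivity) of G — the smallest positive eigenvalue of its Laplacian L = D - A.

For the complete graph K_n, L = nI − J (J = all-ones matrix). J has eigenvalues n (once, eigenvector 𝟙) and 0 (multiplicity n−1), so L has eigenvalues 0 (once) and n (multiplicity n−1). Here n = 8: eigenvalue 0 once and 8 with multiplicity 7.
Laplacian eigenvalues: [0.0, 8.0, 8.0, 8.0, 8.0, 8.0, 8.0, 8.0]. Algebraic connectivity (smallest non-zero eigenvalue) = 8.0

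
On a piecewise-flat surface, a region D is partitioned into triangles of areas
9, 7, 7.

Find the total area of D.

9 + 7 + 7 = 23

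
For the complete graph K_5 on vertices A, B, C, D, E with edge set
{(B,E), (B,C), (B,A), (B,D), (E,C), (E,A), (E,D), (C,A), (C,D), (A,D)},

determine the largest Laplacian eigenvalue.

For the complete graph K_n, L = nI − J (J = all-ones matrix). J has eigenvalues n (once, eigenvector 𝟙) and 0 (multiplicity n−1), so L has eigenvalues 0 (once) and n (multiplicity n−1). Here n = 5: eigenvalue 0 once and 5 with multiplicity 4.
Laplacian eigenvalues: [0.0, 5.0, 5.0, 5.0, 5.0]. Largest eigenvalue (spectral radius) = 5.0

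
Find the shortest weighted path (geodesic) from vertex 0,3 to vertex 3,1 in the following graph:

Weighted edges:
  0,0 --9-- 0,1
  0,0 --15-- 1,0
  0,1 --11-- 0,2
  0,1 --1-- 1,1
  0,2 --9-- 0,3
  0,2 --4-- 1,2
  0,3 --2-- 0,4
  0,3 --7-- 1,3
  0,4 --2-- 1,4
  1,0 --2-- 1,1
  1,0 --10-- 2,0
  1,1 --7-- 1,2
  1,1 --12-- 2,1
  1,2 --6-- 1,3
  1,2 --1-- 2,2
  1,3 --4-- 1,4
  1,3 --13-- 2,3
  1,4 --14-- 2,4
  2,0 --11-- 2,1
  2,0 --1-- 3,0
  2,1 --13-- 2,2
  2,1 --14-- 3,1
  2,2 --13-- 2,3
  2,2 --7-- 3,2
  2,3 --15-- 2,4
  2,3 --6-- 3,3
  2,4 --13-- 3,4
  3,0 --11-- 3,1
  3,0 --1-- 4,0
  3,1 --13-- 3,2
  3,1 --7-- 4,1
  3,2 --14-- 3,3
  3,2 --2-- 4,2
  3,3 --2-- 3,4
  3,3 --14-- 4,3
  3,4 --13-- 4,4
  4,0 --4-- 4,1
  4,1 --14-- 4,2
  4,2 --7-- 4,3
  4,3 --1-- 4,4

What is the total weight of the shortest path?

Shortest path: 0,3 → 1,3 → 1,2 → 2,2 → 3,2 → 3,1, total weight = 34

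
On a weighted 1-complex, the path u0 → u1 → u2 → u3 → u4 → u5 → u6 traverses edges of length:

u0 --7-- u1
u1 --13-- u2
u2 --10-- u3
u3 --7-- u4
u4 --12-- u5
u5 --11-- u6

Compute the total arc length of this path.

Arc length = 7 + 13 + 10 + 7 + 12 + 11 = 60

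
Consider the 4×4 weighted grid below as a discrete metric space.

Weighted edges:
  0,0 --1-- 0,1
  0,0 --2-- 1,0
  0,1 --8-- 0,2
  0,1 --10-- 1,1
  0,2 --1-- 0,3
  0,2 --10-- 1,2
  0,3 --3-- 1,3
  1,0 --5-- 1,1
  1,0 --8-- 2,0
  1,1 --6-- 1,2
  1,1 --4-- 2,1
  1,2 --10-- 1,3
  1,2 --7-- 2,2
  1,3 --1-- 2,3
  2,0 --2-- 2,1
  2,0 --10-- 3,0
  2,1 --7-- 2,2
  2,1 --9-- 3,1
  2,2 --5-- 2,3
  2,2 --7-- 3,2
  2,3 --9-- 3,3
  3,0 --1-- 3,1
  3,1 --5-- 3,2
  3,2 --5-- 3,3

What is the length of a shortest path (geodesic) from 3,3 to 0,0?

Shortest path: 3,3 → 2,3 → 1,3 → 0,3 → 0,2 → 0,1 → 0,0, total weight = 23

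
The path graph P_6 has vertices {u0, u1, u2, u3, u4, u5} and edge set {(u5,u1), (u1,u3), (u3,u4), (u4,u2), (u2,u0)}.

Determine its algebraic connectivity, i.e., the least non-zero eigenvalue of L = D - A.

The path graph P_n has Laplacian eigenvalues λ_k = 2 − 2cos(kπ/n), k = 0, 1, …, n−1. Here n = 6:
k=0: 2 − 2cos(0) = 0.0; k=1: 2 − 2cos(π/6) = 0.2679; k=2: 2 − 2cos(π/3) = 1.0; k=3: 2 − 2cos(π/2) = 2.0; k=4: 2 − 2cos(2π/3) = 3.0; k=5: 2 − 2cos(5π/6) = 3.7321.
Laplacian eigenvalues: [0.0, 0.2679, 1.0, 2.0, 3.0, 3.7321]. Algebraic connectivity (smallest non-zero eigenvalue) = 0.2679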